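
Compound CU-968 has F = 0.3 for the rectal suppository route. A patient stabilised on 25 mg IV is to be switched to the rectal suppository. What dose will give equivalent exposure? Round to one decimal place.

For equal systemic exposure: F × D_ev = D_iv
D_ev = D_iv / F = 25 / 0.3 = 83.3333 mg

D_rectal = 83.3 mg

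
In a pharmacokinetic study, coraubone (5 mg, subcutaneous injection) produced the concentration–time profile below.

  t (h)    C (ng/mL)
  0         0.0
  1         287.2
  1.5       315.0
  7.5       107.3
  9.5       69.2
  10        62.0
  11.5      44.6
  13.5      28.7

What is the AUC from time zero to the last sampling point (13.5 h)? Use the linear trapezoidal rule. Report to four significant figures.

AUC = 1924 ng/mL·h

Trapezoidal AUC_0→13.5:
  [0→1]: (0.0+287.2)/2 × 1 = 143.6
  [1→1.5]: (287.2+315.0)/2 × 0.5 = 150.55
  [1.5→7.5]: (315.0+107.3)/2 × 6 = 1266.9
  [7.5→9.5]: (107.3+69.2)/2 × 2 = 176.5
  [9.5→10]: (69.2+62.0)/2 × 0.5 = 32.8
  [10→11.5]: (62.0+44.6)/2 × 1.5 = 79.95
  [11.5→13.5]: (44.6+28.7)/2 × 2 = 73.3
  Sum = 1923.6 ng/mL·h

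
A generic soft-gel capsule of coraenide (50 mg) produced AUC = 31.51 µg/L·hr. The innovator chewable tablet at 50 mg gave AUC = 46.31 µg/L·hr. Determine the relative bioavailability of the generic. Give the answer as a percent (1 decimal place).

F_rel = (AUC_test/D_test) / (AUC_ref/D_ref)
      = (31.51/50) / (46.31/50)
      = 0.6302 / 0.9262 = 0.6804 = 68.04%

F_rel = 68.0%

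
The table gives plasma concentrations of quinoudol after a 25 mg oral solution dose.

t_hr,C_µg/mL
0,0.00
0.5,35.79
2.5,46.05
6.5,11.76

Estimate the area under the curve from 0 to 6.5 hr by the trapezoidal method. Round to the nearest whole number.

Trapezoidal AUC_0→6.5:
  [0→0.5]: (0.00+35.79)/2 × 0.5 = 8.9475
  [0.5→2.5]: (35.79+46.05)/2 × 2 = 81.84
  [2.5→6.5]: (46.05+11.76)/2 × 4 = 115.62
  Sum = 206.4075 µg/mL·hr

AUC = 206 µg/mL·hr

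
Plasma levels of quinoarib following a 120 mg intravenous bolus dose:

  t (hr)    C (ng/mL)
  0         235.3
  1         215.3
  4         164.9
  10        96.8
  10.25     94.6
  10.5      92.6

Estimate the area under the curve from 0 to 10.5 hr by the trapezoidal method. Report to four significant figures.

Trapezoidal AUC_0→10.5:
  [0→1]: (235.3+215.3)/2 × 1 = 225.3
  [1→4]: (215.3+164.9)/2 × 3 = 570.3
  [4→10]: (164.9+96.8)/2 × 6 = 785.1
  [10→10.25]: (96.8+94.6)/2 × 0.25 = 23.925
  [10.25→10.5]: (94.6+92.6)/2 × 0.25 = 23.4
  Sum = 1628.025 ng/mL·hr

AUC = 1628 ng/mL·hr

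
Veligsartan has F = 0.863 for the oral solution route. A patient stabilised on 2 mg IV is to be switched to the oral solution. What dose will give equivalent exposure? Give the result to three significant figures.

For equal systemic exposure: F × D_ev = D_iv
D_ev = D_iv / F = 2 / 0.863 = 2.3175 mg

D_oral = 2.32 mg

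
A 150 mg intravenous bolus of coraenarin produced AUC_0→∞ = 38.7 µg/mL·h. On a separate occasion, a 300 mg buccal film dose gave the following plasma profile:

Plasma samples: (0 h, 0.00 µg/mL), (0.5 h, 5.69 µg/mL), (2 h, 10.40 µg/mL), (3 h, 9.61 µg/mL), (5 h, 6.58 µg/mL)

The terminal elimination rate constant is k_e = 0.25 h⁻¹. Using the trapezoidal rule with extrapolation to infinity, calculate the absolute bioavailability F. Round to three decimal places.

F = 0.853

Trapezoidal AUC_0→5 (buccal film):
  [0→0.5]: (0.00+5.69)/2 × 0.5 = 1.4225
  [0.5→2]: (5.69+10.40)/2 × 1.5 = 12.0675
  [2→3]: (10.40+9.61)/2 × 1 = 10.005
  [3→5]: (9.61+6.58)/2 × 2 = 16.19
  Sum = 39.685 µg/mL·h
Tail: C_last/k_e = 6.58/0.25 = 26.320
AUC_0→∞ (buccal film) = 39.685 + 26.320 = 66.005 µg/mL·h
F = (AUC_ev/D_ev)/(AUC_iv/D_iv) = (66.005/300)/(38.7/150) = 0.220017/0.258 = 0.8528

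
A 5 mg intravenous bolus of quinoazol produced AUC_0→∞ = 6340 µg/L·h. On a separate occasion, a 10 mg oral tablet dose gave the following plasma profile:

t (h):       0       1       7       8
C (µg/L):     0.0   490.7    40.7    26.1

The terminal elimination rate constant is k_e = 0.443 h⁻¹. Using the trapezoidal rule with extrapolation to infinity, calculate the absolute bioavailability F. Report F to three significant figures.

F = 0.152

Trapezoidal AUC_0→8 (oral tablet):
  [0→1]: (0.0+490.7)/2 × 1 = 245.35
  [1→7]: (490.7+40.7)/2 × 6 = 1594.2
  [7→8]: (40.7+26.1)/2 × 1 = 33.4
  Sum = 1872.95 µg/L·h
Tail: C_last/k_e = 26.1/0.443 = 58.916
AUC_0→∞ (oral tablet) = 1872.95 + 58.916 = 1931.866 µg/L·h
F = (AUC_ev/D_ev)/(AUC_iv/D_iv) = (1931.866/10)/(6340/5) = 193.1866/1268 = 0.1524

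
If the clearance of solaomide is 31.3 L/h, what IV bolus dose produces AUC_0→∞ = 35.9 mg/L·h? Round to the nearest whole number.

Dose = 1124 mg

Dose_iv = CL × AUC_0→∞
     = 31.3 × 35.9 = 1123.67 mg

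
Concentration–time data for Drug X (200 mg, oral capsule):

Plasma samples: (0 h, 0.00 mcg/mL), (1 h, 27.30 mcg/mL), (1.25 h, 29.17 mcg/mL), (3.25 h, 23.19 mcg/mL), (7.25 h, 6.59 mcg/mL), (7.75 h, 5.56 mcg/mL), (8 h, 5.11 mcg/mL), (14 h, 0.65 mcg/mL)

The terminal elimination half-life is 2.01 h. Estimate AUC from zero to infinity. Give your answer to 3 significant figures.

AUC = 156 mcg/mL·h

Trapezoidal AUC_0→14:
  [0→1]: (0.00+27.30)/2 × 1 = 13.65
  [1→1.25]: (27.30+29.17)/2 × 0.25 = 7.05875
  [1.25→3.25]: (29.17+23.19)/2 × 2 = 52.36
  [3.25→7.25]: (23.19+6.59)/2 × 4 = 59.56
  [7.25→7.75]: (6.59+5.56)/2 × 0.5 = 3.0375
  [7.75→8]: (5.56+5.11)/2 × 0.25 = 1.33375
  [8→14]: (5.11+0.65)/2 × 6 = 17.28
  Sum = 154.28 mcg/mL·h
k_e = ln2 / t½ = 0.693147 / 2.01 = 0.3448 h^-1
Extrapolated tail: C_last / k_e = 0.65 / 0.3448 = 1.885
AUC_0→∞ = 154.28 + 1.885 = 156.165 mcg/mL·h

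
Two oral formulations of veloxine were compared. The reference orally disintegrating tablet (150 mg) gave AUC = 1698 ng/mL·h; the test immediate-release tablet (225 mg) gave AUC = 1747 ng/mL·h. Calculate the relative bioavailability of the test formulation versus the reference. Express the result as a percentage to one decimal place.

F_rel = 68.6%

F_rel = (AUC_test/D_test) / (AUC_ref/D_ref)
      = (1747/225) / (1698/150)
      = 7.76444 / 11.32 = 0.6859 = 68.59%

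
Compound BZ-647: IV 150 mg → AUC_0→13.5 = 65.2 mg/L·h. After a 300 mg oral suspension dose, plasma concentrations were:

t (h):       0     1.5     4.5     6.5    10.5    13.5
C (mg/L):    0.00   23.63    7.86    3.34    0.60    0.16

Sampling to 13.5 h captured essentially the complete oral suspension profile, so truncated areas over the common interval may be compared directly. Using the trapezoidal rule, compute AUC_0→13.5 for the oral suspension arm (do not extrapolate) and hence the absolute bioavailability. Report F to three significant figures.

F = 0.653

Trapezoidal AUC_0→13.5 (oral suspension):
  [0→1.5]: (0.00+23.63)/2 × 1.5 = 17.7225
  [1.5→4.5]: (23.63+7.86)/2 × 3 = 47.235
  [4.5→6.5]: (7.86+3.34)/2 × 2 = 11.2
  [6.5→10.5]: (3.34+0.60)/2 × 4 = 7.88
  [10.5→13.5]: (0.60+0.16)/2 × 3 = 1.14
  Sum = 85.1775 mg/L·h
F = (AUC_ev/D_ev)/(AUC_iv/D_iv) = (85.1775/300)/(65.2/150) = 0.283925/0.434667 = 0.6532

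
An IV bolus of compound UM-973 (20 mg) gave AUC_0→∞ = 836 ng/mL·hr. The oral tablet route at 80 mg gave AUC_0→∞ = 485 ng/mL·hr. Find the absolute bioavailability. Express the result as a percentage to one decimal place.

F = (AUC_ev / D_ev) / (AUC_iv / D_iv)
  = (485/80) / (836/20)
  = 6.0625 / 41.8 = 0.1450
  = 14.50%

F = 14.5%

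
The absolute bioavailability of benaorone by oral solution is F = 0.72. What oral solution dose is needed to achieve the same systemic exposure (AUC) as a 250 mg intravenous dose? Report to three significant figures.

For equal systemic exposure: F × D_ev = D_iv
D_ev = D_iv / F = 250 / 0.72 = 347.222 mg

D_oral = 347 mg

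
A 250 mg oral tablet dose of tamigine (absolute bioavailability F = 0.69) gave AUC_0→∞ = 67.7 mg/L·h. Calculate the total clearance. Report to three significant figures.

CL = F × Dose / AUC_0→∞
   = 0.69 × 250 / 67.7 = 2.54801 L/h

CL = 2.55 L/h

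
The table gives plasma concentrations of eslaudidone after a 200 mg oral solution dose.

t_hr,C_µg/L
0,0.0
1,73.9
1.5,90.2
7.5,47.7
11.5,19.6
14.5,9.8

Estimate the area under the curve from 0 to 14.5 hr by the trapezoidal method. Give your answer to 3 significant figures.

AUC = 670 µg/L·hr

Trapezoidal AUC_0→14.5:
  [0→1]: (0.0+73.9)/2 × 1 = 36.95
  [1→1.5]: (73.9+90.2)/2 × 0.5 = 41.025
  [1.5→7.5]: (90.2+47.7)/2 × 6 = 413.7
  [7.5→11.5]: (47.7+19.6)/2 × 4 = 134.6
  [11.5→14.5]: (19.6+9.8)/2 × 3 = 44.1
  Sum = 670.375 µg/L·hr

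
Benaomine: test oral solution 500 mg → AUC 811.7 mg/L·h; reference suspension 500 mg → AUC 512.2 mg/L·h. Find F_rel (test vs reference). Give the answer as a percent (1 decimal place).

F_rel = 158.5%

F_rel = (AUC_test/D_test) / (AUC_ref/D_ref)
      = (811.7/500) / (512.2/500)
      = 1.6234 / 1.0244 = 1.5847 = 158.47%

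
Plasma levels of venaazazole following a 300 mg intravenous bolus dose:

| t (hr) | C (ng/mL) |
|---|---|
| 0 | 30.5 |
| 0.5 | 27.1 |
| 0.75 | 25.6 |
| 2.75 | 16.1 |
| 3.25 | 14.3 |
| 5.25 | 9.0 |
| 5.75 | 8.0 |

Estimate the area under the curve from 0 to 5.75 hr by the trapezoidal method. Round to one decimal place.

Trapezoidal AUC_0→5.75:
  [0→0.5]: (30.5+27.1)/2 × 0.5 = 14.4
  [0.5→0.75]: (27.1+25.6)/2 × 0.25 = 6.5875
  [0.75→2.75]: (25.6+16.1)/2 × 2 = 41.7
  [2.75→3.25]: (16.1+14.3)/2 × 0.5 = 7.6
  [3.25→5.25]: (14.3+9.0)/2 × 2 = 23.3
  [5.25→5.75]: (9.0+8.0)/2 × 0.5 = 4.25
  Sum = 97.8375 ng/mL·hr

AUC = 97.8 ng/mL·hr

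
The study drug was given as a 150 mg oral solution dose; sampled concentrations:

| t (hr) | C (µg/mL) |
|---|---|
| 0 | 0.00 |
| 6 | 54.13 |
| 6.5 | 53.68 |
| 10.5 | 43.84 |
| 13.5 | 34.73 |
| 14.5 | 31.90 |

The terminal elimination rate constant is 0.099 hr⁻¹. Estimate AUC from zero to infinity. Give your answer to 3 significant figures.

Trapezoidal AUC_0→14.5:
  [0→6]: (0.00+54.13)/2 × 6 = 162.39
  [6→6.5]: (54.13+53.68)/2 × 0.5 = 26.9525
  [6.5→10.5]: (53.68+43.84)/2 × 4 = 195.04
  [10.5→13.5]: (43.84+34.73)/2 × 3 = 117.855
  [13.5→14.5]: (34.73+31.90)/2 × 1 = 33.315
  Sum = 535.5525 µg/mL·hr
Extrapolated tail: C_last / k_e = 31.90 / 0.099 = 322.222
AUC_0→∞ = 535.5525 + 322.222 = 857.7745 µg/mL·hr

AUC = 858 µg/mL·hr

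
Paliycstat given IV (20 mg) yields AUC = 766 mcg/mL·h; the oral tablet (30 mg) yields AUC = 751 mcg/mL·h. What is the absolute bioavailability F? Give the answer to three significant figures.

F = (AUC_ev / D_ev) / (AUC_iv / D_iv)
  = (751/30) / (766/20)
  = 25.0333 / 38.3 = 0.6536

F = 0.654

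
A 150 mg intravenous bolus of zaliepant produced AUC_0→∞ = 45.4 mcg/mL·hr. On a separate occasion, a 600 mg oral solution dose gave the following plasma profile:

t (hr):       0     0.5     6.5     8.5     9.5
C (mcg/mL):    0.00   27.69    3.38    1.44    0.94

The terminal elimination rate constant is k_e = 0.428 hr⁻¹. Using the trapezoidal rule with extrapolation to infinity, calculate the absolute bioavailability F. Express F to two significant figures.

Trapezoidal AUC_0→9.5 (oral solution):
  [0→0.5]: (0.00+27.69)/2 × 0.5 = 6.9225
  [0.5→6.5]: (27.69+3.38)/2 × 6 = 93.21
  [6.5→8.5]: (3.38+1.44)/2 × 2 = 4.82
  [8.5→9.5]: (1.44+0.94)/2 × 1 = 1.19
  Sum = 106.1425 mcg/mL·hr
Tail: C_last/k_e = 0.94/0.428 = 2.196
AUC_0→∞ (oral solution) = 106.1425 + 2.196 = 108.3385 mcg/mL·hr
F = (AUC_ev/D_ev)/(AUC_iv/D_iv) = (108.3385/600)/(45.4/150) = 0.180564/0.302667 = 0.5966

F = 0.60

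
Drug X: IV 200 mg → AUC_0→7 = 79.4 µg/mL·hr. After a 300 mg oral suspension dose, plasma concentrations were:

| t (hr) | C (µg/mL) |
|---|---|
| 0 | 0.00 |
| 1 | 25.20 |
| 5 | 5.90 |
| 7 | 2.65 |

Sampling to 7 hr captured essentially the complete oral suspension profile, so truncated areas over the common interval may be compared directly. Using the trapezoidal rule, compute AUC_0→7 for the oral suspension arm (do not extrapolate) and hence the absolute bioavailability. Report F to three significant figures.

F = 0.700

Trapezoidal AUC_0→7 (oral suspension):
  [0→1]: (0.00+25.20)/2 × 1 = 12.6
  [1→5]: (25.20+5.90)/2 × 4 = 62.2
  [5→7]: (5.90+2.65)/2 × 2 = 8.55
  Sum = 83.35 µg/mL·hr
F = (AUC_ev/D_ev)/(AUC_iv/D_iv) = (83.35/300)/(79.4/200) = 0.277833/0.397 = 0.6998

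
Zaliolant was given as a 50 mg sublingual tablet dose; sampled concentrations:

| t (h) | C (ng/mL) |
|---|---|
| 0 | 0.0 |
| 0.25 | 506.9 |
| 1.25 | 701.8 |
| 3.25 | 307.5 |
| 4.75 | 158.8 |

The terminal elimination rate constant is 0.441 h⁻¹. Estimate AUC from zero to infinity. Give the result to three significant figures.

Trapezoidal AUC_0→4.75:
  [0→0.25]: (0.0+506.9)/2 × 0.25 = 63.3625
  [0.25→1.25]: (506.9+701.8)/2 × 1 = 604.35
  [1.25→3.25]: (701.8+307.5)/2 × 2 = 1009.3
  [3.25→4.75]: (307.5+158.8)/2 × 1.5 = 349.725
  Sum = 2026.7375 ng/mL·h
Extrapolated tail: C_last / k_e = 158.8 / 0.441 = 360.091
AUC_0→∞ = 2026.7375 + 360.091 = 2386.8285 ng/mL·h

AUC = 2390 ng/mL·h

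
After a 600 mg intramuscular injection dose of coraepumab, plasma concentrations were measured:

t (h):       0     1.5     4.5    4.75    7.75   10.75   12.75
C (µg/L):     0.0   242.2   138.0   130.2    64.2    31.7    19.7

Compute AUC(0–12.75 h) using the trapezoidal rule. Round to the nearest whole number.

Trapezoidal AUC_0→12.75:
  [0→1.5]: (0.0+242.2)/2 × 1.5 = 181.65
  [1.5→4.5]: (242.2+138.0)/2 × 3 = 570.3
  [4.5→4.75]: (138.0+130.2)/2 × 0.25 = 33.525
  [4.75→7.75]: (130.2+64.2)/2 × 3 = 291.6
  [7.75→10.75]: (64.2+31.7)/2 × 3 = 143.85
  [10.75→12.75]: (31.7+19.7)/2 × 2 = 51.4
  Sum = 1272.325 µg/L·h

AUC = 1272 µg/L·h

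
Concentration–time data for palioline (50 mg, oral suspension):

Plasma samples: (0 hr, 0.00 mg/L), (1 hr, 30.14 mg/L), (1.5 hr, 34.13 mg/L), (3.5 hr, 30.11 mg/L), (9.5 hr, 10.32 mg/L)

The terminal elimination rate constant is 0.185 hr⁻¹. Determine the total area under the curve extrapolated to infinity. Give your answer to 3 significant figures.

AUC = 272 mg/L·hr

Trapezoidal AUC_0→9.5:
  [0→1]: (0.00+30.14)/2 × 1 = 15.07
  [1→1.5]: (30.14+34.13)/2 × 0.5 = 16.0675
  [1.5→3.5]: (34.13+30.11)/2 × 2 = 64.24
  [3.5→9.5]: (30.11+10.32)/2 × 6 = 121.29
  Sum = 216.6675 mg/L·hr
Extrapolated tail: C_last / k_e = 10.32 / 0.185 = 55.784
AUC_0→∞ = 216.6675 + 55.784 = 272.4515 mg/L·hr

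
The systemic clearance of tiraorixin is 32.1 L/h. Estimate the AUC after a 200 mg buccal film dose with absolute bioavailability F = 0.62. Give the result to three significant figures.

AUC_0→∞ = F × Dose / CL
        = 0.62 × 200 / 32.1 = 3.86293 mg/L·h

AUC = 3.86 mg/L·h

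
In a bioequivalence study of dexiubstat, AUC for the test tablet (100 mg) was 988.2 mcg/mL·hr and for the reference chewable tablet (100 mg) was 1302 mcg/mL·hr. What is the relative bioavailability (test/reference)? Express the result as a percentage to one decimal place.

F_rel = 75.9%

F_rel = (AUC_test/D_test) / (AUC_ref/D_ref)
      = (988.2/100) / (1302/100)
      = 9.882 / 13.02 = 0.7590 = 75.90%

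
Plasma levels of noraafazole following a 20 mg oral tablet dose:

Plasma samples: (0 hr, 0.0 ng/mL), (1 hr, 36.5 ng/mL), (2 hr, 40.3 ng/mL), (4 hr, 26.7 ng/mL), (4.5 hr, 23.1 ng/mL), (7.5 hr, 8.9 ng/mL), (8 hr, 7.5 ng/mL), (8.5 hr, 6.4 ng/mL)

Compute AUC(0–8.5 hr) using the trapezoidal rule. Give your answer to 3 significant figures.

AUC = 192 ng/mL·hr

Trapezoidal AUC_0→8.5:
  [0→1]: (0.0+36.5)/2 × 1 = 18.25
  [1→2]: (36.5+40.3)/2 × 1 = 38.4
  [2→4]: (40.3+26.7)/2 × 2 = 67.0
  [4→4.5]: (26.7+23.1)/2 × 0.5 = 12.45
  [4.5→7.5]: (23.1+8.9)/2 × 3 = 48.0
  [7.5→8]: (8.9+7.5)/2 × 0.5 = 4.1
  [8→8.5]: (7.5+6.4)/2 × 0.5 = 3.475
  Sum = 191.675 ng/mL·hr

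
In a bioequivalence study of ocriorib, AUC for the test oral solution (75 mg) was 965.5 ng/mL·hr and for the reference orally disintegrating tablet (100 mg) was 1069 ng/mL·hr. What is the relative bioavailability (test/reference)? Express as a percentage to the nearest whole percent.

F_rel = 120%

F_rel = (AUC_test/D_test) / (AUC_ref/D_ref)
      = (965.5/75) / (1069/100)
      = 12.8733 / 10.69 = 1.2042 = 120.42%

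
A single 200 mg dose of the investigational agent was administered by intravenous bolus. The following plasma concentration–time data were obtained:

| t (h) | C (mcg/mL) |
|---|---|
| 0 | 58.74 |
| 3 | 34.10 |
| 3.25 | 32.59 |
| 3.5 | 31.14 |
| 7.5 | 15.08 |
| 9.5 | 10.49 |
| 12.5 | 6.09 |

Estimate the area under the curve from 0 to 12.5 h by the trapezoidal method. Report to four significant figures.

AUC = 298.4 mcg/mL·h

Trapezoidal AUC_0→12.5:
  [0→3]: (58.74+34.10)/2 × 3 = 139.26
  [3→3.25]: (34.10+32.59)/2 × 0.25 = 8.33625
  [3.25→3.5]: (32.59+31.14)/2 × 0.25 = 7.96625
  [3.5→7.5]: (31.14+15.08)/2 × 4 = 92.44
  [7.5→9.5]: (15.08+10.49)/2 × 2 = 25.57
  [9.5→12.5]: (10.49+6.09)/2 × 3 = 24.87
  Sum = 298.4425 mcg/mL·h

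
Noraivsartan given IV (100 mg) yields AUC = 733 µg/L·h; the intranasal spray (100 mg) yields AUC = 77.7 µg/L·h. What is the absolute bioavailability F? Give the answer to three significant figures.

F = 0.106

F = (AUC_ev / D_ev) / (AUC_iv / D_iv)
  = (77.7/100) / (733/100)
  = 0.777 / 7.33 = 0.1060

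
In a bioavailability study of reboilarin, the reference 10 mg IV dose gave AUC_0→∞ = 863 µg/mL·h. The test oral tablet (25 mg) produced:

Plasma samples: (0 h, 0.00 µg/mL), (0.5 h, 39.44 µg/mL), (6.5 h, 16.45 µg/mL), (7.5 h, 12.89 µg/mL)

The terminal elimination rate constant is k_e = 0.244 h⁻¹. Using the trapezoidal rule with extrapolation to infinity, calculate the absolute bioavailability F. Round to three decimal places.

F = 0.114

Trapezoidal AUC_0→7.5 (oral tablet):
  [0→0.5]: (0.00+39.44)/2 × 0.5 = 9.86
  [0.5→6.5]: (39.44+16.45)/2 × 6 = 167.67
  [6.5→7.5]: (16.45+12.89)/2 × 1 = 14.67
  Sum = 192.2 µg/mL·h
Tail: C_last/k_e = 12.89/0.244 = 52.828
AUC_0→∞ (oral tablet) = 192.2 + 52.828 = 245.028 µg/mL·h
F = (AUC_ev/D_ev)/(AUC_iv/D_iv) = (245.028/25)/(863/10) = 9.80112/86.3 = 0.1136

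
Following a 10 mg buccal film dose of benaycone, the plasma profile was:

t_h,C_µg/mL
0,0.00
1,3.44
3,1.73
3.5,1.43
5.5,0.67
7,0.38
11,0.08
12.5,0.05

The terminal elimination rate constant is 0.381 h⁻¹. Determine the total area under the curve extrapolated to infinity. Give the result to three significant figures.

AUC = 11.7 µg/mL·h

Trapezoidal AUC_0→12.5:
  [0→1]: (0.00+3.44)/2 × 1 = 1.72
  [1→3]: (3.44+1.73)/2 × 2 = 5.17
  [3→3.5]: (1.73+1.43)/2 × 0.5 = 0.79
  [3.5→5.5]: (1.43+0.67)/2 × 2 = 2.1
  [5.5→7]: (0.67+0.38)/2 × 1.5 = 0.7875
  [7→11]: (0.38+0.08)/2 × 4 = 0.92
  [11→12.5]: (0.08+0.05)/2 × 1.5 = 0.0975
  Sum = 11.585 µg/mL·h
Extrapolated tail: C_last / k_e = 0.05 / 0.381 = 0.131
AUC_0→∞ = 11.585 + 0.131 = 11.716 µg/mL·h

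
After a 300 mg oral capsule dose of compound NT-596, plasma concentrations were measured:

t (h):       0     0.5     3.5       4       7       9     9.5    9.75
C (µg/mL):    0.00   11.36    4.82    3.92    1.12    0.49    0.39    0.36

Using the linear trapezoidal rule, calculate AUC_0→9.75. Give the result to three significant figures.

Trapezoidal AUC_0→9.75:
  [0→0.5]: (0.00+11.36)/2 × 0.5 = 2.84
  [0.5→3.5]: (11.36+4.82)/2 × 3 = 24.27
  [3.5→4]: (4.82+3.92)/2 × 0.5 = 2.185
  [4→7]: (3.92+1.12)/2 × 3 = 7.56
  [7→9]: (1.12+0.49)/2 × 2 = 1.61
  [9→9.5]: (0.49+0.39)/2 × 0.5 = 0.22
  [9.5→9.75]: (0.39+0.36)/2 × 0.25 = 0.09375
  Sum = 38.77875 µg/mL·h

AUC = 38.8 µg/mL·h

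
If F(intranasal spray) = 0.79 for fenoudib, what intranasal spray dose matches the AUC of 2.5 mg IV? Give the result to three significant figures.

For equal systemic exposure: F × D_ev = D_iv
D_ev = D_iv / F = 2.5 / 0.79 = 3.16456 mg

D_intranasal = 3.16 mg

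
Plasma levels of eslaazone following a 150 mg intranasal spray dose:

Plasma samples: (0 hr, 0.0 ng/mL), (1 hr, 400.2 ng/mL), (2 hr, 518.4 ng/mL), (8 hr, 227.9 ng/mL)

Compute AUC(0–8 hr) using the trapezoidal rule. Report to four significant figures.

AUC = 2898 ng/mL·hr

Trapezoidal AUC_0→8:
  [0→1]: (0.0+400.2)/2 × 1 = 200.1
  [1→2]: (400.2+518.4)/2 × 1 = 459.3
  [2→8]: (518.4+227.9)/2 × 6 = 2238.9
  Sum = 2898.3 ng/mL·hr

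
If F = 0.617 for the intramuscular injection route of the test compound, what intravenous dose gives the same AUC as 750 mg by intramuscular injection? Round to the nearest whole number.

Systemic exposure from an extravascular dose = F × D_ev, so the equivalent IV dose is F × D_ev.
D_iv = F × D_ev = 0.617 × 750 = 462.75 mg

D_iv = 463 mg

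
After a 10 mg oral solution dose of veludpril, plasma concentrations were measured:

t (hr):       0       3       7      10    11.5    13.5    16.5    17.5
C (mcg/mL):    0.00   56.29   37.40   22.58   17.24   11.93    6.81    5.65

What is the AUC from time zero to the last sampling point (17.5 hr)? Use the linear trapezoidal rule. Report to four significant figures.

AUC = 455.2 mcg/mL·hr

Trapezoidal AUC_0→17.5:
  [0→3]: (0.00+56.29)/2 × 3 = 84.435
  [3→7]: (56.29+37.40)/2 × 4 = 187.38
  [7→10]: (37.40+22.58)/2 × 3 = 89.97
  [10→11.5]: (22.58+17.24)/2 × 1.5 = 29.865
  [11.5→13.5]: (17.24+11.93)/2 × 2 = 29.17
  [13.5→16.5]: (11.93+6.81)/2 × 3 = 28.11
  [16.5→17.5]: (6.81+5.65)/2 × 1 = 6.23
  Sum = 455.16 mcg/mL·hr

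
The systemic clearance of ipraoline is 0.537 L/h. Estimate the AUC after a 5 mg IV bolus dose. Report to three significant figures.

AUC_0→∞ = Dose_iv / CL
        = 5 / 0.537 = 9.31099 mg/L·h

AUC = 9.31 mg/L·h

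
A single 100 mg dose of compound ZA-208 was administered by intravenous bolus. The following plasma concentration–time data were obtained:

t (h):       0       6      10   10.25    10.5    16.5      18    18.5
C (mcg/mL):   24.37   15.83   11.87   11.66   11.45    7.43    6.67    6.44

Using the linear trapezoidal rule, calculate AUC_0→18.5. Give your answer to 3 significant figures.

Trapezoidal AUC_0→18.5:
  [0→6]: (24.37+15.83)/2 × 6 = 120.6
  [6→10]: (15.83+11.87)/2 × 4 = 55.4
  [10→10.25]: (11.87+11.66)/2 × 0.25 = 2.94125
  [10.25→10.5]: (11.66+11.45)/2 × 0.25 = 2.88875
  [10.5→16.5]: (11.45+7.43)/2 × 6 = 56.64
  [16.5→18]: (7.43+6.67)/2 × 1.5 = 10.575
  [18→18.5]: (6.67+6.44)/2 × 0.5 = 3.2775
  Sum = 252.3225 mcg/mL·h

AUC = 252 mcg/mL·h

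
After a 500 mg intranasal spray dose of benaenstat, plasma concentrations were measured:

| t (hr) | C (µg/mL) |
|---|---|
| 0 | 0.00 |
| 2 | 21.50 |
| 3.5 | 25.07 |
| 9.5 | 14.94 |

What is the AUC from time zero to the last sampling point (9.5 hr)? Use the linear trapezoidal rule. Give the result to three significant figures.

Trapezoidal AUC_0→9.5:
  [0→2]: (0.00+21.50)/2 × 2 = 21.5
  [2→3.5]: (21.50+25.07)/2 × 1.5 = 34.9275
  [3.5→9.5]: (25.07+14.94)/2 × 6 = 120.03
  Sum = 176.4575 µg/mL·hr

AUC = 176 µg/mL·hr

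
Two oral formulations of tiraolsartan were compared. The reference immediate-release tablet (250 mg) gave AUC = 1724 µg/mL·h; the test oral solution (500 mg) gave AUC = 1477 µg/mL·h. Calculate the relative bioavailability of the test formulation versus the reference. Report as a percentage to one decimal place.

F_rel = (AUC_test/D_test) / (AUC_ref/D_ref)
      = (1477/500) / (1724/250)
      = 2.954 / 6.896 = 0.4284 = 42.84%

F_rel = 42.8%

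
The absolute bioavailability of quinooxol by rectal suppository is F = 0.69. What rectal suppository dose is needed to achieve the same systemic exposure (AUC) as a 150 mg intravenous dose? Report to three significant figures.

For equal systemic exposure: F × D_ev = D_iv
D_ev = D_iv / F = 150 / 0.69 = 217.391 mg

D_rectal = 217 mg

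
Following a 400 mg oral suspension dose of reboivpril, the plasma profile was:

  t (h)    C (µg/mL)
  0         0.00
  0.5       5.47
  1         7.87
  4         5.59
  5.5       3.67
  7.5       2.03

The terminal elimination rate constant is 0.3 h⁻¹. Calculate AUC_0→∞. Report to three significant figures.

AUC = 44.3 µg/mL·h

Trapezoidal AUC_0→7.5:
  [0→0.5]: (0.00+5.47)/2 × 0.5 = 1.3675
  [0.5→1]: (5.47+7.87)/2 × 0.5 = 3.335
  [1→4]: (7.87+5.59)/2 × 3 = 20.19
  [4→5.5]: (5.59+3.67)/2 × 1.5 = 6.945
  [5.5→7.5]: (3.67+2.03)/2 × 2 = 5.7
  Sum = 37.5375 µg/mL·h
Extrapolated tail: C_last / k_e = 2.03 / 0.3 = 6.767
AUC_0→∞ = 37.5375 + 6.767 = 44.3045 µg/mL·h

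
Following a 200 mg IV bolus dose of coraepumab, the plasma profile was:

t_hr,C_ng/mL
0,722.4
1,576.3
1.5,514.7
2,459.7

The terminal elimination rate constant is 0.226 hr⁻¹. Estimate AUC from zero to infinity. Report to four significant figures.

AUC = 3200 ng/mL·hr

Trapezoidal AUC_0→2:
  [0→1]: (722.4+576.3)/2 × 1 = 649.35
  [1→1.5]: (576.3+514.7)/2 × 0.5 = 272.75
  [1.5→2]: (514.7+459.7)/2 × 0.5 = 243.6
  Sum = 1165.7 ng/mL·hr
Extrapolated tail: C_last / k_e = 459.7 / 0.226 = 2034.071
AUC_0→∞ = 1165.7 + 2034.071 = 3199.771 ng/mL·hr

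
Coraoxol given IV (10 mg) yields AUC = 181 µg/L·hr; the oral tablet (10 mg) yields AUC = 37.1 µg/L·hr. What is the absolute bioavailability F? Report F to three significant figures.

F = 0.205

F = (AUC_ev / D_ev) / (AUC_iv / D_iv)
  = (37.1/10) / (181/10)
  = 3.71 / 18.1 = 0.2050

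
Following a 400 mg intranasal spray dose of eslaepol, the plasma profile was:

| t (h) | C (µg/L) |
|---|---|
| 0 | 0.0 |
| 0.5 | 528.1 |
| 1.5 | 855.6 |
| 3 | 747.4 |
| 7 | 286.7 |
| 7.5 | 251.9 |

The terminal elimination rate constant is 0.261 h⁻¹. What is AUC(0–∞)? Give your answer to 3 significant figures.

AUC = 5190 µg/L·h

Trapezoidal AUC_0→7.5:
  [0→0.5]: (0.0+528.1)/2 × 0.5 = 132.025
  [0.5→1.5]: (528.1+855.6)/2 × 1 = 691.85
  [1.5→3]: (855.6+747.4)/2 × 1.5 = 1202.25
  [3→7]: (747.4+286.7)/2 × 4 = 2068.2
  [7→7.5]: (286.7+251.9)/2 × 0.5 = 134.65
  Sum = 4228.975 µg/L·h
Extrapolated tail: C_last / k_e = 251.9 / 0.261 = 965.134
AUC_0→∞ = 4228.975 + 965.134 = 5194.109 µg/L·h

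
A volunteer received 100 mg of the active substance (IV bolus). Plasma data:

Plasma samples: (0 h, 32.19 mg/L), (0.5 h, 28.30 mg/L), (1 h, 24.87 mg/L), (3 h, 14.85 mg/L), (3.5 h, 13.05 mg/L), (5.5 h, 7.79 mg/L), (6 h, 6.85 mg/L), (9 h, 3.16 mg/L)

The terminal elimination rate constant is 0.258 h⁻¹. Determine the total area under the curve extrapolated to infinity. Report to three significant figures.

AUC = 127 mg/L·h

Trapezoidal AUC_0→9:
  [0→0.5]: (32.19+28.30)/2 × 0.5 = 15.1225
  [0.5→1]: (28.30+24.87)/2 × 0.5 = 13.2925
  [1→3]: (24.87+14.85)/2 × 2 = 39.72
  [3→3.5]: (14.85+13.05)/2 × 0.5 = 6.975
  [3.5→5.5]: (13.05+7.79)/2 × 2 = 20.84
  [5.5→6]: (7.79+6.85)/2 × 0.5 = 3.66
  [6→9]: (6.85+3.16)/2 × 3 = 15.015
  Sum = 114.625 mg/L·h
Extrapolated tail: C_last / k_e = 3.16 / 0.258 = 12.248
AUC_0→∞ = 114.625 + 12.248 = 126.873 mg/L·h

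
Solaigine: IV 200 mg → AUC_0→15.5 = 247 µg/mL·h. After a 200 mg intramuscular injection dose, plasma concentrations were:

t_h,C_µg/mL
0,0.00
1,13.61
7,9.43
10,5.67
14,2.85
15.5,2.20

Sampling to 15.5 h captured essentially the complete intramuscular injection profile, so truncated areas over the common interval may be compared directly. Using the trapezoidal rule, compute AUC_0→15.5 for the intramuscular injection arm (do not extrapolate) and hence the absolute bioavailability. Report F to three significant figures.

F = 0.483

Trapezoidal AUC_0→15.5 (intramuscular injection):
  [0→1]: (0.00+13.61)/2 × 1 = 6.805
  [1→7]: (13.61+9.43)/2 × 6 = 69.12
  [7→10]: (9.43+5.67)/2 × 3 = 22.65
  [10→14]: (5.67+2.85)/2 × 4 = 17.04
  [14→15.5]: (2.85+2.20)/2 × 1.5 = 3.7875
  Sum = 119.4025 µg/mL·h
F = (AUC_ev/D_ev)/(AUC_iv/D_iv) = (119.4025/200)/(247/200) = 0.5970125/1.235 = 0.4834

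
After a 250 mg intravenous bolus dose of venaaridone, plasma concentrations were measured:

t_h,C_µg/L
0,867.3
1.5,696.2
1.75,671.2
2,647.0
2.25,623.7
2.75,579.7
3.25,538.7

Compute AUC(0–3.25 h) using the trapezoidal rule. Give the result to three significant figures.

Trapezoidal AUC_0→3.25:
  [0→1.5]: (867.3+696.2)/2 × 1.5 = 1172.625
  [1.5→1.75]: (696.2+671.2)/2 × 0.25 = 170.925
  [1.75→2]: (671.2+647.0)/2 × 0.25 = 164.775
  [2→2.25]: (647.0+623.7)/2 × 0.25 = 158.8375
  [2.25→2.75]: (623.7+579.7)/2 × 0.5 = 300.85
  [2.75→3.25]: (579.7+538.7)/2 × 0.5 = 279.6
  Sum = 2247.6125 µg/L·h

AUC = 2250 µg/L·h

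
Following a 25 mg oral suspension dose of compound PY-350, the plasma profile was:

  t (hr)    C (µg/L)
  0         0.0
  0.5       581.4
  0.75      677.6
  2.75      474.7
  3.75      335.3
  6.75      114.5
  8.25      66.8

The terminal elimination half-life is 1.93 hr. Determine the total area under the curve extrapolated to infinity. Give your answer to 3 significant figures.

AUC = 2860 µg/L·hr

Trapezoidal AUC_0→8.25:
  [0→0.5]: (0.0+581.4)/2 × 0.5 = 145.35
  [0.5→0.75]: (581.4+677.6)/2 × 0.25 = 157.375
  [0.75→2.75]: (677.6+474.7)/2 × 2 = 1152.3
  [2.75→3.75]: (474.7+335.3)/2 × 1 = 405.0
  [3.75→6.75]: (335.3+114.5)/2 × 3 = 674.7
  [6.75→8.25]: (114.5+66.8)/2 × 1.5 = 135.975
  Sum = 2670.7 µg/L·hr
k_e = ln2 / t½ = 0.693147 / 1.93 = 0.3591 hr^-1
Extrapolated tail: C_last / k_e = 66.8 / 0.3591 = 186.021
AUC_0→∞ = 2670.7 + 186.021 = 2856.721 µg/L·hr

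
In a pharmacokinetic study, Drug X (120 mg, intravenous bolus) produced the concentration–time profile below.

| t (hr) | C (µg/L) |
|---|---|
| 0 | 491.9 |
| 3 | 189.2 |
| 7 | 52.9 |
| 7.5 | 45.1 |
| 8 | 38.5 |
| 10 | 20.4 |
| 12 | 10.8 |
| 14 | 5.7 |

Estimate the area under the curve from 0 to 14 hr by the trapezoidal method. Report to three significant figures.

Trapezoidal AUC_0→14:
  [0→3]: (491.9+189.2)/2 × 3 = 1021.65
  [3→7]: (189.2+52.9)/2 × 4 = 484.2
  [7→7.5]: (52.9+45.1)/2 × 0.5 = 24.5
  [7.5→8]: (45.1+38.5)/2 × 0.5 = 20.9
  [8→10]: (38.5+20.4)/2 × 2 = 58.9
  [10→12]: (20.4+10.8)/2 × 2 = 31.2
  [12→14]: (10.8+5.7)/2 × 2 = 16.5
  Sum = 1657.85 µg/L·hr

AUC = 1660 µg/L·hr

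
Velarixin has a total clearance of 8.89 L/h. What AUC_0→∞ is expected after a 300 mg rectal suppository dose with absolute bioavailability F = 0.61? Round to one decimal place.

AUC = 20.6 mg/L·h

AUC_0→∞ = F × Dose / CL
        = 0.61 × 300 / 8.89 = 20.5849 mg/L·h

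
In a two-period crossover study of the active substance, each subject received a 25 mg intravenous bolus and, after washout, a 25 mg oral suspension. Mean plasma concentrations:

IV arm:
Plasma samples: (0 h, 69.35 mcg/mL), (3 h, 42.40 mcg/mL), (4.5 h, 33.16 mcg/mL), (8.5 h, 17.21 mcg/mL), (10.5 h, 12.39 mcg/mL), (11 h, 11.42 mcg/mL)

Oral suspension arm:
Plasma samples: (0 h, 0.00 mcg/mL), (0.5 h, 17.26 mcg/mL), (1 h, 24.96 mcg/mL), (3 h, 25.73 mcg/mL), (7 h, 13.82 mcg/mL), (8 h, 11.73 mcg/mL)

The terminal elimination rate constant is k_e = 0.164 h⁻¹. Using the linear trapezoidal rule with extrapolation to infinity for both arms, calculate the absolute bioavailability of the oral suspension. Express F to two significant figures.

F = 0.53

Trapezoidal AUC_0→11 (IV):
  [0→3]: (69.35+42.40)/2 × 3 = 167.625
  [3→4.5]: (42.40+33.16)/2 × 1.5 = 56.67
  [4.5→8.5]: (33.16+17.21)/2 × 4 = 100.74
  [8.5→10.5]: (17.21+12.39)/2 × 2 = 29.6
  [10.5→11]: (12.39+11.42)/2 × 0.5 = 5.9525
  Sum = 360.5875 mcg/mL·h
IV tail: 11.42/0.164 = 69.634; AUC_iv,0→∞ = 360.5875 + 69.634 = 430.2215 mcg/mL·h
Trapezoidal AUC_0→8 (oral suspension):
  [0→0.5]: (0.00+17.26)/2 × 0.5 = 4.315
  [0.5→1]: (17.26+24.96)/2 × 0.5 = 10.555
  [1→3]: (24.96+25.73)/2 × 2 = 50.69
  [3→7]: (25.73+13.82)/2 × 4 = 79.1
  [7→8]: (13.82+11.73)/2 × 1 = 12.775
  Sum = 157.435 mcg/mL·h
oral suspension tail: 11.73/0.164 = 71.524; AUC_ev,0→∞ = 157.435 + 71.524 = 228.959 mcg/mL·h
F = (AUC_ev/D_ev)/(AUC_iv/D_iv) = (228.959/25)/(430.2215/25) = 9.15836/17.20886 = 0.5322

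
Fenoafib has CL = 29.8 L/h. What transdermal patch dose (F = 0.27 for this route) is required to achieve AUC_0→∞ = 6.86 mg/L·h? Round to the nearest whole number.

Dose = CL × AUC_0→∞ / F
     = 29.8 × 6.86 / 0.27 = 757.141 mg

Dose = 757 mg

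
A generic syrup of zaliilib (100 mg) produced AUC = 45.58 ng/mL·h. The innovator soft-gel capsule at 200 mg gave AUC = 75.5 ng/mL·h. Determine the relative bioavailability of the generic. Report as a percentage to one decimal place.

F_rel = 120.7%

F_rel = (AUC_test/D_test) / (AUC_ref/D_ref)
      = (45.58/100) / (75.5/200)
      = 0.4558 / 0.3775 = 1.2074 = 120.74%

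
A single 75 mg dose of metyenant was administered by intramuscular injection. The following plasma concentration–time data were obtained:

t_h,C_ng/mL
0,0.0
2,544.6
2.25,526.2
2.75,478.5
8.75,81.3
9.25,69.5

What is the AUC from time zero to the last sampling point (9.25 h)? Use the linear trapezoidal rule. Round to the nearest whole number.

Trapezoidal AUC_0→9.25:
  [0→2]: (0.0+544.6)/2 × 2 = 544.6
  [2→2.25]: (544.6+526.2)/2 × 0.25 = 133.85
  [2.25→2.75]: (526.2+478.5)/2 × 0.5 = 251.175
  [2.75→8.75]: (478.5+81.3)/2 × 6 = 1679.4
  [8.75→9.25]: (81.3+69.5)/2 × 0.5 = 37.7
  Sum = 2646.725 ng/mL·h

AUC = 2647 ng/mL·h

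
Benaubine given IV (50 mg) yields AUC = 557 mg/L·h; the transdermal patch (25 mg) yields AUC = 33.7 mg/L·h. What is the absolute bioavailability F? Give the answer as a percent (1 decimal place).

F = (AUC_ev / D_ev) / (AUC_iv / D_iv)
  = (33.7/25) / (557/50)
  = 1.348 / 11.14 = 0.1210
  = 12.10%

F = 12.1%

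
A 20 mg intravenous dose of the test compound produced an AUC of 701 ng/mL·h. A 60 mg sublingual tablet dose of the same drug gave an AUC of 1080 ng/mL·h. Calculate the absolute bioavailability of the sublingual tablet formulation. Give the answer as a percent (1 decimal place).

F = (AUC_ev / D_ev) / (AUC_iv / D_iv)
  = (1080/60) / (701/20)
  = 18 / 35.05 = 0.5136
  = 51.36%

F = 51.4%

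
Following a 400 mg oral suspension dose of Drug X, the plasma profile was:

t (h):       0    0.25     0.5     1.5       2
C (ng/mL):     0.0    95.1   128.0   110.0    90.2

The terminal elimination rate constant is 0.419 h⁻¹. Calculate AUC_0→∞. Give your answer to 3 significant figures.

AUC = 424 ng/mL·h

Trapezoidal AUC_0→2:
  [0→0.25]: (0.0+95.1)/2 × 0.25 = 11.8875
  [0.25→0.5]: (95.1+128.0)/2 × 0.25 = 27.8875
  [0.5→1.5]: (128.0+110.0)/2 × 1 = 119.0
  [1.5→2]: (110.0+90.2)/2 × 0.5 = 50.05
  Sum = 208.825 ng/mL·h
Extrapolated tail: C_last / k_e = 90.2 / 0.419 = 215.274
AUC_0→∞ = 208.825 + 215.274 = 424.099 ng/mL·h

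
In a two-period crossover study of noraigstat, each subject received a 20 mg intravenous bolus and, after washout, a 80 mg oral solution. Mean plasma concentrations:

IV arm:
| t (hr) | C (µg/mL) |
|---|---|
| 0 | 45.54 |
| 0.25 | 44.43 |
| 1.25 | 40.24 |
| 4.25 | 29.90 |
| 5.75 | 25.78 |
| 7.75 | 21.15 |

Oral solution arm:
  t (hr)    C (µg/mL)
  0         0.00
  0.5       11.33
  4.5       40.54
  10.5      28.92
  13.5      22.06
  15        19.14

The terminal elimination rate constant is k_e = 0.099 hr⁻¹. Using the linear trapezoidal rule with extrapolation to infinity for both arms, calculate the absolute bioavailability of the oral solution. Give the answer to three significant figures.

Trapezoidal AUC_0→7.75 (IV):
  [0→0.25]: (45.54+44.43)/2 × 0.25 = 11.24625
  [0.25→1.25]: (44.43+40.24)/2 × 1 = 42.335
  [1.25→4.25]: (40.24+29.90)/2 × 3 = 105.21
  [4.25→5.75]: (29.90+25.78)/2 × 1.5 = 41.76
  [5.75→7.75]: (25.78+21.15)/2 × 2 = 46.93
  Sum = 247.48125 µg/mL·hr
IV tail: 21.15/0.099 = 213.636; AUC_iv,0→∞ = 247.48125 + 213.636 = 461.11725 µg/mL·hr
Trapezoidal AUC_0→15 (oral solution):
  [0→0.5]: (0.00+11.33)/2 × 0.5 = 2.8325
  [0.5→4.5]: (11.33+40.54)/2 × 4 = 103.74
  [4.5→10.5]: (40.54+28.92)/2 × 6 = 208.38
  [10.5→13.5]: (28.92+22.06)/2 × 3 = 76.47
  [13.5→15]: (22.06+19.14)/2 × 1.5 = 30.9
  Sum = 422.3225 µg/mL·hr
oral solution tail: 19.14/0.099 = 193.333; AUC_ev,0→∞ = 422.3225 + 193.333 = 615.6555 µg/mL·hr
F = (AUC_ev/D_ev)/(AUC_iv/D_iv) = (615.6555/80)/(461.11725/20) = 7.69569/23.0559 = 0.3338

F = 0.334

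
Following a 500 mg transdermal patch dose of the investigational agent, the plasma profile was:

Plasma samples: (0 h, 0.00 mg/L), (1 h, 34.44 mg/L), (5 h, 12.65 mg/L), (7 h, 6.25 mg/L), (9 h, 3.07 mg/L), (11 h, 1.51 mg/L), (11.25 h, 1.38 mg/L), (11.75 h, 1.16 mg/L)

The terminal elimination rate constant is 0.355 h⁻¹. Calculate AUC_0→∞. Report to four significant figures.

AUC = 148.5 mg/L·h

Trapezoidal AUC_0→11.75:
  [0→1]: (0.00+34.44)/2 × 1 = 17.22
  [1→5]: (34.44+12.65)/2 × 4 = 94.18
  [5→7]: (12.65+6.25)/2 × 2 = 18.9
  [7→9]: (6.25+3.07)/2 × 2 = 9.32
  [9→11]: (3.07+1.51)/2 × 2 = 4.58
  [11→11.25]: (1.51+1.38)/2 × 0.25 = 0.36125
  [11.25→11.75]: (1.38+1.16)/2 × 0.5 = 0.635
  Sum = 145.19625 mg/L·h
Extrapolated tail: C_last / k_e = 1.16 / 0.355 = 3.268
AUC_0→∞ = 145.19625 + 3.268 = 148.46425 mg/L·h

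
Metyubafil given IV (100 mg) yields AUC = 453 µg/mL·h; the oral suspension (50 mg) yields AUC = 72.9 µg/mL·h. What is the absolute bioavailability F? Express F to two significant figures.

F = (AUC_ev / D_ev) / (AUC_iv / D_iv)
  = (72.9/50) / (453/100)
  = 1.458 / 4.53 = 0.3219

F = 0.32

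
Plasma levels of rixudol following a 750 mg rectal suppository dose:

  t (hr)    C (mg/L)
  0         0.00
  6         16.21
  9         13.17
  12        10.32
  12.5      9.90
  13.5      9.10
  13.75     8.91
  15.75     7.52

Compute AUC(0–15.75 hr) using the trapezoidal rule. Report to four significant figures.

AUC = 161.2 mg/L·hr

Trapezoidal AUC_0→15.75:
  [0→6]: (0.00+16.21)/2 × 6 = 48.63
  [6→9]: (16.21+13.17)/2 × 3 = 44.07
  [9→12]: (13.17+10.32)/2 × 3 = 35.235
  [12→12.5]: (10.32+9.90)/2 × 0.5 = 5.055
  [12.5→13.5]: (9.90+9.10)/2 × 1 = 9.5
  [13.5→13.75]: (9.10+8.91)/2 × 0.25 = 2.25125
  [13.75→15.75]: (8.91+7.52)/2 × 2 = 16.43
  Sum = 161.17125 mg/L·hr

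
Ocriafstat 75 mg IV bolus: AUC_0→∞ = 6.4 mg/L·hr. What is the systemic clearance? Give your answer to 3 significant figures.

CL = 11.7 L/hr

CL = Dose_iv / AUC_0→∞
   = 75 / 6.4 = 11.71875 L/hr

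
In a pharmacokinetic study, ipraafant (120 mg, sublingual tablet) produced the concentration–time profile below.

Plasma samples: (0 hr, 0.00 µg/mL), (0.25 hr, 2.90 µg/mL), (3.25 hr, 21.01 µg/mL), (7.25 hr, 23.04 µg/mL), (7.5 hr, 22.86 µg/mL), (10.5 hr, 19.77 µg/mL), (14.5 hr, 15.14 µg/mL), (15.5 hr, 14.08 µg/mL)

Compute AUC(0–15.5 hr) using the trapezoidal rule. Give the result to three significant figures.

Trapezoidal AUC_0→15.5:
  [0→0.25]: (0.00+2.90)/2 × 0.25 = 0.3625
  [0.25→3.25]: (2.90+21.01)/2 × 3 = 35.865
  [3.25→7.25]: (21.01+23.04)/2 × 4 = 88.1
  [7.25→7.5]: (23.04+22.86)/2 × 0.25 = 5.7375
  [7.5→10.5]: (22.86+19.77)/2 × 3 = 63.945
  [10.5→14.5]: (19.77+15.14)/2 × 4 = 69.82
  [14.5→15.5]: (15.14+14.08)/2 × 1 = 14.61
  Sum = 278.44 µg/mL·hr

AUC = 278 µg/mL·hr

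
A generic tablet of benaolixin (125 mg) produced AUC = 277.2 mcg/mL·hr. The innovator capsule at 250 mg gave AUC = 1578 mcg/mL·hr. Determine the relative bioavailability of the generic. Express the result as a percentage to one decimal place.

F_rel = (AUC_test/D_test) / (AUC_ref/D_ref)
      = (277.2/125) / (1578/250)
      = 2.2176 / 6.312 = 0.3513 = 35.13%

F_rel = 35.1%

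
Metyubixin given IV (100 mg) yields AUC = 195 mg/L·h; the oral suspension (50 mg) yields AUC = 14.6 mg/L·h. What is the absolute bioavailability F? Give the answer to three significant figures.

F = (AUC_ev / D_ev) / (AUC_iv / D_iv)
  = (14.6/50) / (195/100)
  = 0.292 / 1.95 = 0.1497

F = 0.150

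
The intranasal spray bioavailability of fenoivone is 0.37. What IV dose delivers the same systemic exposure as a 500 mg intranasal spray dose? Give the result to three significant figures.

Systemic exposure from an extravascular dose = F × D_ev, so the equivalent IV dose is F × D_ev.
D_iv = F × D_ev = 0.37 × 500 = 185 mg

D_iv = 185 mg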